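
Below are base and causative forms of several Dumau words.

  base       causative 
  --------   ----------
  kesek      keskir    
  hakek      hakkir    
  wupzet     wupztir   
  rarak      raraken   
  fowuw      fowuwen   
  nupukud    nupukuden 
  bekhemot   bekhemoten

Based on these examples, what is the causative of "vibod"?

"vibod" has last vowel 'o'. The one such stem in the data (bekhemot → bekhemoten) adds -en, so the same rule applies.
So vibod → viboden.

viboden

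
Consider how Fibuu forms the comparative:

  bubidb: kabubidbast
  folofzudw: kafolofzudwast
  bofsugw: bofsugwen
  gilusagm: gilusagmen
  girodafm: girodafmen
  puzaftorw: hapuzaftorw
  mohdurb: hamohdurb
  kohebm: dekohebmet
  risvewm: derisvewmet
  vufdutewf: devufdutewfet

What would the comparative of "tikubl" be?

detikublet

folofzudw and bofsugw both end in -w yet inflect differently (kafolofzudwast, bofsugwen), so the final letter is not what conditions the rule; the second-to-last letter is.
"tikubl" has second-to-last letter 'b'. The one such stem in the data (kohebm → dekohebmet) adds de- … -et around the stem, so the same rule applies.
So tikubl → detikublet.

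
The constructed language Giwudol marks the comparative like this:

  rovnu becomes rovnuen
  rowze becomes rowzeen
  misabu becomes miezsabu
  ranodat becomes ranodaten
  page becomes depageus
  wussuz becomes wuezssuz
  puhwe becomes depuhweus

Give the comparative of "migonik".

puhwe and rowze both end in -e yet inflect differently (depuhweus, rowzeen), so the final letter is not what conditions the rule; the first letter is.
"migonik" begins with m-. The one such stem in the data (misabu → miezsabu) inserts -ez- after the first vowel (as does wussuz), so the same rule applies.
So migonik → miezgonik.

miezgonik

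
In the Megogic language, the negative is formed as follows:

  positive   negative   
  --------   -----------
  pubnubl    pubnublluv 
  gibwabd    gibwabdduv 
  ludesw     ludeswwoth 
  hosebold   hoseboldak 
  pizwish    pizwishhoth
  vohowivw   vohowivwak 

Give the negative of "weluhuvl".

weluhuvlak

ludesw and vohowivw both end in -w yet inflect differently (ludeswwoth, vohowivwak), so the final letter is not what conditions the rule; the second-to-last letter is.
"weluhuvl" has second-to-last letter 'v'. The one such stem in the data (vohowivw → vohowivwak) adds -ak, so the same rule applies.
The other patterns: stems whose second-to-last letter is 's' double the final consonant and add -oth; stems whose second-to-last letter is 'b' double the final consonant and add -uv.
So weluhuvl → weluhuvlak.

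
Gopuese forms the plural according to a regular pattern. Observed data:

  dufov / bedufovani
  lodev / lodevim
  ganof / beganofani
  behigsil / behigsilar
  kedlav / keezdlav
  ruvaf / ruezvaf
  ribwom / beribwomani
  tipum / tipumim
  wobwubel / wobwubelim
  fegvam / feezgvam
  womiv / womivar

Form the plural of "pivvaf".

"pivvaf" has last vowel 'a'. The stems whose last vowel is 'a' (kedlav → keezdlav, ruvaf → ruezvaf, fegvam → feezgvam) insert -ez- after the first vowel.
The other patterns: stems whose last vowel is 'o' add be- … -ani around the stem; stems whose last vowel is 'e' or 'u' add -im; stems whose last vowel is 'i' add -ar.
So pivvaf → piezvvaf.

piezvvaf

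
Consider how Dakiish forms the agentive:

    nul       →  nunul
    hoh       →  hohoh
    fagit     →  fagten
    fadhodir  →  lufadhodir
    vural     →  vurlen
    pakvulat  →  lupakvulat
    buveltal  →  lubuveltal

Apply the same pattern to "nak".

nanak

"nak" has 1 vowel. The stems with 1 vowel (hoh → hohoh, nul → nunul) repeat the first consonant+vowel as a prefix.
So nak → nanak.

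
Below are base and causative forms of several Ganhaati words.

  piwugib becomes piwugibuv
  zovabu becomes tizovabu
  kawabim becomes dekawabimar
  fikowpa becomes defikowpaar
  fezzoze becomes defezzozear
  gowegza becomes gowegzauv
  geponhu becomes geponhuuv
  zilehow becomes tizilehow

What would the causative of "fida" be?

defidaar

fikowpa and gowegza both end in -a yet inflect differently (defikowpaar, gowegzauv), so the final letter is not what conditions the rule; the first letter is.
"fida" begins with f-. The stems beginning with f- (fezzoze → defezzozear, fikowpa → defikowpaar) add de- … -ar around the stem.
So fida → defidaar.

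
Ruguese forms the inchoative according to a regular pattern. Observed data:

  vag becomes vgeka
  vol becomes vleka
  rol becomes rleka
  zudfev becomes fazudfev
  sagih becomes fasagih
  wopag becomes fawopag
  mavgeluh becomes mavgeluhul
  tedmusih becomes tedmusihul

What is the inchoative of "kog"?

kgeka

vag and wopag both end in -g yet inflect differently (vgeka, fawopag), so the final letter is not what conditions the rule; the number of vowels is.
"kog" has 1 vowel. The stems with 1 vowel (vag → vgeka, vol → vleka, rol → rleka) delete the last vowel and add -eka.
The other patterns: stems with 2 vowels add the prefix fa-; stems with 3 vowels add -ul.
So kog → kgeka.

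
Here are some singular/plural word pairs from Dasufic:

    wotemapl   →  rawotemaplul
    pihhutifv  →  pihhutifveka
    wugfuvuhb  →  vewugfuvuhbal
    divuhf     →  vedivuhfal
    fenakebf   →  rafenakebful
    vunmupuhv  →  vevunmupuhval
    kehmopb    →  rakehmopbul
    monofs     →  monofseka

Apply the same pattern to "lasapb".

divuhf and fenakebf both end in -f yet inflect differently (vedivuhfal, rafenakebful), so the final letter is not what conditions the rule; the second-to-last letter is.
"lasapb" has second-to-last letter 'p'. The stems whose second-to-last letter is 'p' (wotemapl → rawotemaplul, kehmopb → rakehmopbul) add ra- … -ul around the stem.
The other patterns: stems whose second-to-last letter is 'h' add ve- … -al around the stem; stems whose second-to-last letter is 'f' add -eka.
So lasapb → ralasapbul.

ralasapbul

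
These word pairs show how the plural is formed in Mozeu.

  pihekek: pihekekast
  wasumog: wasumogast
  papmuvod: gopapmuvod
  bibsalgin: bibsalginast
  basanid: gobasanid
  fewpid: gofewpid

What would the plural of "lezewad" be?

golezewad

fewpid and bibsalgin both have last vowel 'i' yet inflect differently (gofewpid, bibsalginast), so the last vowel is not what conditions the rule; the final letter is.
"lezewad" ends in -d. The stems ending in -d (fewpid → gofewpid, papmuvod → gopapmuvod, basanid → gobasanid) add the prefix go-.
So lezewad → golezewad.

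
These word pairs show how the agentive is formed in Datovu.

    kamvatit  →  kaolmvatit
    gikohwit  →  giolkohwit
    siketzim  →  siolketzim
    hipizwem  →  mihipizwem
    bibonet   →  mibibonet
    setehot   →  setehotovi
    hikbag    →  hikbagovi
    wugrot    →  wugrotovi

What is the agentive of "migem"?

siketzim and hipizwem both end in -m yet inflect differently (siolketzim, mihipizwem), so the final letter is not what conditions the rule; the last vowel is.
"migem" has last vowel 'e'. The stems whose last vowel is 'e' (hipizwem → mihipizwem, bibonet → mibibonet) add the prefix mi-.
The other patterns: stems whose last vowel is 'i' insert -ol- after the first vowel; stems whose last vowel is 'a' or 'o' add -ovi.
So migem → mimigem.

mimigem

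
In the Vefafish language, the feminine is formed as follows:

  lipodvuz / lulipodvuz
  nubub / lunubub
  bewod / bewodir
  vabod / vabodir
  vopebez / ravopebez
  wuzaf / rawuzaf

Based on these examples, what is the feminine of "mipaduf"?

lumipaduf

lipodvuz and vopebez both end in -z yet inflect differently (lulipodvuz, ravopebez), so the final letter is not what conditions the rule; the last vowel is.
"mipaduf" has last vowel 'u'. The stems whose last vowel is 'u' (lipodvuz → lulipodvuz, nubub → lunubub) add the prefix lu-.
The other patterns: stems whose last vowel is 'o' add -ir; stems whose last vowel is 'a' or 'e' add the prefix ra-.
So mipaduf → lumipaduf.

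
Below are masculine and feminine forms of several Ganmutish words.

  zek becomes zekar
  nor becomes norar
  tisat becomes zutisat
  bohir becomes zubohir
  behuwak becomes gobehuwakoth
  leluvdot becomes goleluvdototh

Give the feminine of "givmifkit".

nor and bohir both end in -r yet inflect differently (norar, zubohir), so the final letter is not what conditions the rule; the number of vowels is.
"givmifkit" has 3 vowels. The stems with 3 vowels (behuwak → gobehuwakoth, leluvdot → goleluvdototh) add go- … -oth around the stem.
The other patterns: stems with 1 vowel add -ar; stems with 2 vowels add the prefix zu-.
So givmifkit → gogivmifkitoth.

gogivmifkitoth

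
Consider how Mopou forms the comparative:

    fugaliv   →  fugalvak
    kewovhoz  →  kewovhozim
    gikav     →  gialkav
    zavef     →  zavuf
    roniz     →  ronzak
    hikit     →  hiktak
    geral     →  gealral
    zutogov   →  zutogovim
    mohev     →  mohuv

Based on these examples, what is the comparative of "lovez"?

gikav and fugaliv both end in -v yet inflect differently (gialkav, fugalvak), so the final letter is not what conditions the rule; the last vowel is.
"lovez" has last vowel 'e'. The stems whose last vowel is 'e' (mohev → mohuv, zavef → zavuf) change the last vowel to 'u'.
So lovez → lovuz.

lovuz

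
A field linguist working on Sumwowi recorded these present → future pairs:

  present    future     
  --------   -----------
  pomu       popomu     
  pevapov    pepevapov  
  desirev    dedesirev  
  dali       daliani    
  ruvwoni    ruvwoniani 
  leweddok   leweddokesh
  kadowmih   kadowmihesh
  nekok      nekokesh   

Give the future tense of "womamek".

"womamek" ends in -k. The stems ending in -k (leweddok → leweddokesh, nekok → nekokesh) add -esh.
The other patterns: stems ending in -u or -v repeat the first consonant+vowel as a prefix; stems ending in -i add -ani.
So womamek → womamekesh.

womamekesh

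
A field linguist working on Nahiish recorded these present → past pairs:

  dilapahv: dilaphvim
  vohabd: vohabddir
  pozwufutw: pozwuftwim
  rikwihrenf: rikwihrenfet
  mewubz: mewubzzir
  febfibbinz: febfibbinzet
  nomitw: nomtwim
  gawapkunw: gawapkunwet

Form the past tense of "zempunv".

"zempunv" has second-to-last letter 'n'. The stems whose second-to-last letter is 'n' (rikwihrenf → rikwihrenfet, gawapkunw → gawapkunwet, febfibbinz → febfibbinzet) add -et.
The other patterns: stems whose second-to-last letter is 'b' double the final consonant and add -ir; stems whose second-to-last letter is 'h' or 't' delete the last vowel and add -im.
So zempunv → zempunvet.

zempunvet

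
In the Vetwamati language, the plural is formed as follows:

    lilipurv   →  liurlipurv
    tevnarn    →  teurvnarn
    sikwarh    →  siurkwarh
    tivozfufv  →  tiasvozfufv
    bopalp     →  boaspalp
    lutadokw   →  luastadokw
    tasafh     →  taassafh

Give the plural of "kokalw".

koaskalw

lilipurv and tivozfufv both end in -v yet inflect differently (liurlipurv, tiasvozfufv), so the final letter is not what conditions the rule; the second-to-last letter is.
"kokalw" has second-to-last letter 'l'. The one such stem in the data (bopalp → boaspalp) inserts -as- after the first vowel (as do tivozfufv, lutadokw), so the same rule applies.
The other pattern: stems whose second-to-last letter is 'r' insert -ur- after the first vowel.
So kokalw → koaskalw.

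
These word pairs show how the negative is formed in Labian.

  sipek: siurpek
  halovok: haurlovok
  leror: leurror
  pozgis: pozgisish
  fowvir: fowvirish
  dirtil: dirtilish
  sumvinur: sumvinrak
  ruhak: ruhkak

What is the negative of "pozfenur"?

"pozfenur" has last vowel 'u'. The one such stem in the data (sumvinur → sumvinrak) deletes the last vowel and adds -ak (as does ruhak), so the same rule applies.
So pozfenur → pozfenrak.

pozfenrak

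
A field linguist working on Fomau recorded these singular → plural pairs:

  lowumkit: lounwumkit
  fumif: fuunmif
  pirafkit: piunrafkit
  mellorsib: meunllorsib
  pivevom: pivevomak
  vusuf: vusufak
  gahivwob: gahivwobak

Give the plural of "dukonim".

fumif and vusuf both end in -f yet inflect differently (fuunmif, vusufak), so the final letter is not what conditions the rule; the last vowel is.
"dukonim" has last vowel 'i'. The stems whose last vowel is 'i' (lowumkit → lounwumkit, fumif → fuunmif, pirafkit → piunrafkit) insert -un- after the first vowel.
The other pattern: stems whose last vowel is 'o' or 'u' add -ak.
So dukonim → duunkonim.

duunkonim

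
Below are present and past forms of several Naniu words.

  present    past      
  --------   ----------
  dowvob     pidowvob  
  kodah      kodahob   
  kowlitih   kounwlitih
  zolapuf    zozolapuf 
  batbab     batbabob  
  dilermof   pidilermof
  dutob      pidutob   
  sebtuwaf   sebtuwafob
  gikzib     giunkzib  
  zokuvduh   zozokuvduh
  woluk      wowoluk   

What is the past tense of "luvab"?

luvabob

dilermof and sebtuwaf both end in -f yet inflect differently (pidilermof, sebtuwafob), so the final letter is not what conditions the rule; the last vowel is.
"luvab" has last vowel 'a'. The stems whose last vowel is 'a' (kodah → kodahob, sebtuwaf → sebtuwafob, batbab → batbabob) add -ob.
The other patterns: stems whose last vowel is 'o' add the prefix pi-; stems whose last vowel is 'i' insert -un- after the first vowel; stems whose last vowel is 'u' repeat the first consonant+vowel as a prefix.
So luvab → luvabob.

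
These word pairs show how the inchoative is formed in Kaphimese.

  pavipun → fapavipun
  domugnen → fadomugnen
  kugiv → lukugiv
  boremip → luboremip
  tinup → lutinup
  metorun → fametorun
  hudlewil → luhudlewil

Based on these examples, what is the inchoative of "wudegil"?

pavipun and tinup both have last vowel 'u' yet inflect differently (fapavipun, lutinup), so the last vowel is not what conditions the rule; the final letter is.
"wudegil" ends in -l. The one such stem in the data (hudlewil → luhudlewil) adds the prefix lu-, so the same rule applies.
So wudegil → luwudegil.

luwudegil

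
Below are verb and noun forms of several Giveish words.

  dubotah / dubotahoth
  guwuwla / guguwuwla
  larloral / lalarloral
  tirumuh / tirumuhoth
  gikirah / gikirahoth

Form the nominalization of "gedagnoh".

gikirah and guwuwla both have last vowel 'a' yet inflect differently (gikirahoth, guguwuwla), so the last vowel is not what conditions the rule; the final letter is.
"gedagnoh" ends in -h. The stems ending in -h (gikirah → gikirahoth, tirumuh → tirumuhoth, dubotah → dubotahoth) add -oth.
So gedagnoh → gedagnohoth.

gedagnohoth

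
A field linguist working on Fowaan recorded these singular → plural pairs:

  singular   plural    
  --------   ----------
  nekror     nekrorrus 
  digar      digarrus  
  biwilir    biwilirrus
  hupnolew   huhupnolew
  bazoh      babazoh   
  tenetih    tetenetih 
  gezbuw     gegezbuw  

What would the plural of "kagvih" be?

kakagvih

nekror and bazoh both have last vowel 'o' yet inflect differently (nekrorrus, babazoh), so the last vowel is not what conditions the rule; the final letter is.
"kagvih" ends in -h. The stems ending in -h (bazoh → babazoh, tenetih → tetenetih) repeat the first consonant+vowel as a prefix.
So kagvih → kakagvih.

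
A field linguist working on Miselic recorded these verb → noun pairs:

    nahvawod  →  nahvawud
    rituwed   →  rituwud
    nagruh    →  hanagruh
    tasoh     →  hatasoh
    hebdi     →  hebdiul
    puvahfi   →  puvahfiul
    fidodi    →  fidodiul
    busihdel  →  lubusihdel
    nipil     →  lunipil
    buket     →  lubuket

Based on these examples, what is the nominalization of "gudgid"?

"gudgid" ends in -d. The stems ending in -d (nahvawod → nahvawud, rituwed → rituwud) change the last vowel to 'u'.
So gudgid → gudgud.

gudgud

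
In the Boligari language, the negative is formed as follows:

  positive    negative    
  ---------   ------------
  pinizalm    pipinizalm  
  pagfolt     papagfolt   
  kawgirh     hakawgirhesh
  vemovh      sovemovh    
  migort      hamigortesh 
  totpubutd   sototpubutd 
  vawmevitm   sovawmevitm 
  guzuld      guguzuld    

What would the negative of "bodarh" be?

migort and pagfolt both end in -t yet inflect differently (hamigortesh, papagfolt), so the final letter is not what conditions the rule; the second-to-last letter is.
"bodarh" has second-to-last letter 'r'. The stems whose second-to-last letter is 'r' (kawgirh → hakawgirhesh, migort → hamigortesh) add ha- … -esh around the stem.
The other patterns: stems whose second-to-last letter is 'l' repeat the first consonant+vowel as a prefix; stems whose second-to-last letter is 't' or 'v' add the prefix so-.
So bodarh → habodarhesh.

habodarhesh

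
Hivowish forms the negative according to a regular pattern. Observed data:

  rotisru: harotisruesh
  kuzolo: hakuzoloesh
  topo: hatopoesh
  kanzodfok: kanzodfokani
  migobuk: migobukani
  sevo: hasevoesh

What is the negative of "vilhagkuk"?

vilhagkukani

kanzodfok and topo both have last vowel 'o' yet inflect differently (kanzodfokani, hatopoesh), so the last vowel is not what conditions the rule; whether the stem ends in a vowel or a consonant is.
"vilhagkuk" ends in a consonant. The stems ending in a consonant (migobuk → migobukani, kanzodfok → kanzodfokani) add -ani.
So vilhagkuk → vilhagkukani.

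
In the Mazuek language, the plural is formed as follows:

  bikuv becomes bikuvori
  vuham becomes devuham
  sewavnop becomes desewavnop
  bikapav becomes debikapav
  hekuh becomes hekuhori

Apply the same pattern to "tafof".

bikuv and bikapav both end in -v yet inflect differently (bikuvori, debikapav), so the final letter is not what conditions the rule; the last vowel is.
"tafof" has last vowel 'o'. The one such stem in the data (sewavnop → desewavnop) adds the prefix de-, so the same rule applies.
So tafof → detafof.

detafof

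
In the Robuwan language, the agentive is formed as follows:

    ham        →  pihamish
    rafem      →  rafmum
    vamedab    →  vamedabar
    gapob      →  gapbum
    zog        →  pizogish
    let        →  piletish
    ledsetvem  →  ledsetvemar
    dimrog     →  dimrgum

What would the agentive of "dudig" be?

"dudig" has 2 vowels. The stems with 2 vowels (rafem → rafmum, dimrog → dimrgum, gapob → gapbum) delete the last vowel and add -um.
The other patterns: stems with 1 vowel add pi- … -ish around the stem; stems with 3 vowels add -ar.
So dudig → dudgum.

dudgum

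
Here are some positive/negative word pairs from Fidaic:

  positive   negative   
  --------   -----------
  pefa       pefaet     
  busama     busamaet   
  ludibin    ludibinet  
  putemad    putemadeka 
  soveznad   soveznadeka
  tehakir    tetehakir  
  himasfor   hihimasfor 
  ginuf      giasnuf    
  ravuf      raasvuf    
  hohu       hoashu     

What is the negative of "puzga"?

pefa and putemad both have last vowel 'a' yet inflect differently (pefaet, putemadeka), so the last vowel is not what conditions the rule; the final letter is.
"puzga" ends in -a. The stems ending in -a (pefa → pefaet, busama → busamaet) add -et.
The other patterns: stems ending in -d add -eka; stems ending in -r repeat the first consonant+vowel as a prefix; stems ending in -f or -u insert -as- after the first vowel.
So puzga → puzgaet.

puzgaet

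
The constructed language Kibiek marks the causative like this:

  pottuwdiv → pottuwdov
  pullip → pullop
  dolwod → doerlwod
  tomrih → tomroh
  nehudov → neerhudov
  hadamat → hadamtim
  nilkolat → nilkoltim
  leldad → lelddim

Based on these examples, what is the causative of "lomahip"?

nehudov and pottuwdiv both end in -v yet inflect differently (neerhudov, pottuwdov), so the final letter is not what conditions the rule; the last vowel is.
"lomahip" has last vowel 'i'. The stems whose last vowel is 'i' (pottuwdiv → pottuwdov, pullip → pullop, tomrih → tomroh) change the last vowel to 'o'.
The other patterns: stems whose last vowel is 'o' insert -er- after the first vowel; stems whose last vowel is 'a' delete the last vowel and add -im.
So lomahip → lomahop.

lomahop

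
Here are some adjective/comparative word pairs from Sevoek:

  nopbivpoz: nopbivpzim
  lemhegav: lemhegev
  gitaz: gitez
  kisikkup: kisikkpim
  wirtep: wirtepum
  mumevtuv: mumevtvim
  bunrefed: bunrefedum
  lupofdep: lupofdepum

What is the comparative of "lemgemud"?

lemgemdim

lemhegav and mumevtuv both end in -v yet inflect differently (lemhegev, mumevtvim), so the final letter is not what conditions the rule; the last vowel is.
"lemgemud" has last vowel 'u'. The stems whose last vowel is 'u' (mumevtuv → mumevtvim, kisikkup → kisikkpim) delete the last vowel and add -im.
So lemgemud → lemgemdim.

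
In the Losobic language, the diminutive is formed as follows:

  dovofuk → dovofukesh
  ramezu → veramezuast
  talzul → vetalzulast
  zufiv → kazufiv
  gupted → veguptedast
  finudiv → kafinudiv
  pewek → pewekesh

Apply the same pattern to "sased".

pewek and gupted both have last vowel 'e' yet inflect differently (pewekesh, veguptedast), so the last vowel is not what conditions the rule; the final letter is.
"sased" ends in -d. The one such stem in the data (gupted → veguptedast) adds ve- … -ast around the stem, so the same rule applies.
The other patterns: stems ending in -k add -esh; stems ending in -v add the prefix ka-.
So sased → vesasedast.

vesasedast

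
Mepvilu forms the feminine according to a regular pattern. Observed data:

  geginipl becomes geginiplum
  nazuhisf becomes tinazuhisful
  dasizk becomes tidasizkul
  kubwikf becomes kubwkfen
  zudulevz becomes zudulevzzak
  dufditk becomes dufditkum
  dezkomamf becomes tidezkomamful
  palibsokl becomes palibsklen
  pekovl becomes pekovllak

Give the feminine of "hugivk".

palibsokl and geginipl both end in -l yet inflect differently (palibsklen, geginiplum), so the final letter is not what conditions the rule; the second-to-last letter is.
"hugivk" has second-to-last letter 'v'. The stems whose second-to-last letter is 'v' (pekovl → pekovllak, zudulevz → zudulevzzak) double the final consonant and add -ak.
The other patterns: stems whose second-to-last letter is 'k' delete the last vowel and add -en; stems whose second-to-last letter is 'p' or 't' add -um; stems whose second-to-last letter is 'm', 's' or 'z' add ti- … -ul around the stem.
So hugivk → hugivkkak.

hugivkkak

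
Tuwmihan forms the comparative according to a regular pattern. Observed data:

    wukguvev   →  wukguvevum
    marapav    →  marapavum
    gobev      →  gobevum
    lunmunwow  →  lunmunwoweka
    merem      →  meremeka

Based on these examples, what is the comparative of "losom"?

losomeka

"losom" ends in -m. The one such stem in the data (merem → meremeka) adds -eka, so the same rule applies.
The other pattern: stems ending in -v add -um.
So losom → losomeka.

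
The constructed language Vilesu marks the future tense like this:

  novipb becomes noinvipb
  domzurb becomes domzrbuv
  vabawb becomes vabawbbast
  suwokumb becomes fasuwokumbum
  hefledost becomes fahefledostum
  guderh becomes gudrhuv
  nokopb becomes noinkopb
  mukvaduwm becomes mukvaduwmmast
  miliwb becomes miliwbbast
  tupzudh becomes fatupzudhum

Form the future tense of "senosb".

fasenosbum

"senosb" has second-to-last letter 's'. The one such stem in the data (hefledost → fahefledostum) adds fa- … -um around the stem, so the same rule applies.
So senosb → fasenosbum.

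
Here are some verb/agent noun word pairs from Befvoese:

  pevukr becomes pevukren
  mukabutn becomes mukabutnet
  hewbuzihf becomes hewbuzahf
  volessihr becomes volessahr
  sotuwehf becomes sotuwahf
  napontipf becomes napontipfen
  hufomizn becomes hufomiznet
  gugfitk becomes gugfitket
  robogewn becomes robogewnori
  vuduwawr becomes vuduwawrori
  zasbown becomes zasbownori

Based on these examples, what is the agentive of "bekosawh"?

bekosawhori

mukabutn and zasbown both end in -n yet inflect differently (mukabutnet, zasbownori), so the final letter is not what conditions the rule; the second-to-last letter is.
"bekosawh" has second-to-last letter 'w'. The stems whose second-to-last letter is 'w' (zasbown → zasbownori, robogewn → robogewnori, vuduwawr → vuduwawrori) add -ori.
So bekosawh → bekosawhori.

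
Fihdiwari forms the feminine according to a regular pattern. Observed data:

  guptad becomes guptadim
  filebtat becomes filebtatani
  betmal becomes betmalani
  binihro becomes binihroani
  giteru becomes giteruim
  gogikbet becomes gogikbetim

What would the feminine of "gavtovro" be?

gogikbet and filebtat both end in -t yet inflect differently (gogikbetim, filebtatani), so the final letter is not what conditions the rule; the first letter is.
"gavtovro" begins with g-. The stems beginning with g- (giteru → giteruim, gogikbet → gogikbetim, guptad → guptadim) add -im.
So gavtovro → gavtovroim.

gavtovroim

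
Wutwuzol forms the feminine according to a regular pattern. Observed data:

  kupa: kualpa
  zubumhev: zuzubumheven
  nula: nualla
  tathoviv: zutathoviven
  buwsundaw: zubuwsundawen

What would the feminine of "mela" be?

mealla

"mela" ends in -a. The stems ending in -a (nula → nualla, kupa → kualpa) insert -al- after the first vowel.
So mela → mealla.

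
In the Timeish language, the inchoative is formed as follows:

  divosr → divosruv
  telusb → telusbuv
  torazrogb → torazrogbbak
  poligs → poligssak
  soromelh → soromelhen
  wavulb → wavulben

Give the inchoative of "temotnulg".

temotnulgen

telusb and torazrogb both end in -b yet inflect differently (telusbuv, torazrogbbak), so the final letter is not what conditions the rule; the second-to-last letter is.
"temotnulg" has second-to-last letter 'l'. The stems whose second-to-last letter is 'l' (soromelh → soromelhen, wavulb → wavulben) add -en.
The other patterns: stems whose second-to-last letter is 's' add -uv; stems whose second-to-last letter is 'g' double the final consonant and add -ak.
So temotnulg → temotnulgen.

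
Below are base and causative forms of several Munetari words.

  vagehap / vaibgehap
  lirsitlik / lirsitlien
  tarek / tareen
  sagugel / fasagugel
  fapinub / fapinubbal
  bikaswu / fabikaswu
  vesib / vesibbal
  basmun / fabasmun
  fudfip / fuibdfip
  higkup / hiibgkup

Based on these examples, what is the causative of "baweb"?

bawebbal

vesib and lirsitlik both have last vowel 'i' yet inflect differently (vesibbal, lirsitlien), so the last vowel is not what conditions the rule; the final letter is.
"baweb" ends in -b. The stems ending in -b (vesib → vesibbal, fapinub → fapinubbal) double the final consonant and add -al.
So baweb → bawebbal.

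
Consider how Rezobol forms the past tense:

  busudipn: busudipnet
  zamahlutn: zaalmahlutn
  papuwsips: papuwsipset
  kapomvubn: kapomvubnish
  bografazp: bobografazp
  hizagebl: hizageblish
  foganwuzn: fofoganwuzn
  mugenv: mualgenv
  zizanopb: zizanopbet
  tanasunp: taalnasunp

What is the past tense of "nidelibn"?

busudipn and zamahlutn both end in -n yet inflect differently (busudipnet, zaalmahlutn), so the final letter is not what conditions the rule; the second-to-last letter is.
"nidelibn" has second-to-last letter 'b'. The stems whose second-to-last letter is 'b' (kapomvubn → kapomvubnish, hizagebl → hizageblish) add -ish.
So nidelibn → nidelibnish.

nidelibnish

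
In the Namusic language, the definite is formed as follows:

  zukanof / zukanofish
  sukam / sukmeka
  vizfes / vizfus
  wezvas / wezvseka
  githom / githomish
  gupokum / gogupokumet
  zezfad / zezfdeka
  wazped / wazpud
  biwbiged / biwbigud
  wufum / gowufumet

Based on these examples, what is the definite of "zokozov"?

wazped and zezfad both end in -d yet inflect differently (wazpud, zezfdeka), so the final letter is not what conditions the rule; the last vowel is.
"zokozov" has last vowel 'o'. The stems whose last vowel is 'o' (zukanof → zukanofish, githom → githomish) add -ish.
The other patterns: stems whose last vowel is 'e' change the last vowel to 'u'; stems whose last vowel is 'u' add go- … -et around the stem; stems whose last vowel is 'a' delete the last vowel and add -eka.
So zokozov → zokozovish.

zokozovish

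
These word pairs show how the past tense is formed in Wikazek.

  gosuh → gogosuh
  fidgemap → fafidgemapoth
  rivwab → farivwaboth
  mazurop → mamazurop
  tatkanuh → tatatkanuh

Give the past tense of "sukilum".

susukilum

fidgemap and mazurop both end in -p yet inflect differently (fafidgemapoth, mamazurop), so the final letter is not what conditions the rule; the last vowel is.
"sukilum" has last vowel 'u'. The stems whose last vowel is 'u' (tatkanuh → tatatkanuh, gosuh → gogosuh) repeat the first consonant+vowel as a prefix.
The other pattern: stems whose last vowel is 'a' add fa- … -oth around the stem.
So sukilum → susukilum.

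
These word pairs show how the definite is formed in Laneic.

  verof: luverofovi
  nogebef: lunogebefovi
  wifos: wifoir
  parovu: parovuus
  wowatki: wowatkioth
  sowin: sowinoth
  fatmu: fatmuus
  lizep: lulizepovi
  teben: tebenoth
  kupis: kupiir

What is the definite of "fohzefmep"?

lufohzefmepovi

"fohzefmep" ends in -p. The one such stem in the data (lizep → lulizepovi) adds lu- … -ovi around the stem, so the same rule applies.
The other patterns: stems ending in -s drop the final letter and add -ir; stems ending in -i or -n add -oth; stems ending in -u add -us.
So fohzefmep → lufohzefmepovi.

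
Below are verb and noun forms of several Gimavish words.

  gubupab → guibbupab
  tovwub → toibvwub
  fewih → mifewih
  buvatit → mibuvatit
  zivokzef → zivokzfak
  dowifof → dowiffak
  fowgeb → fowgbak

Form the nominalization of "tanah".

taibnah

"tanah" has last vowel 'a'. The one such stem in the data (gubupab → guibbupab) inserts -ib- after the first vowel (as does tovwub), so the same rule applies.
The other patterns: stems whose last vowel is 'i' add the prefix mi-; stems whose last vowel is 'e' or 'o' delete the last vowel and add -ak.
So tanah → taibnah.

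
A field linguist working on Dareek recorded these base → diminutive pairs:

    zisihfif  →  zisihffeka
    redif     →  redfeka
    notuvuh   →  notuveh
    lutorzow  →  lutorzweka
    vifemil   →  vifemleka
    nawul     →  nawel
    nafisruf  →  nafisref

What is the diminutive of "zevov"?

zevveka

nafisruf and zisihfif both end in -f yet inflect differently (nafisref, zisihffeka), so the final letter is not what conditions the rule; the last vowel is.
"zevov" has last vowel 'o'. The one such stem in the data (lutorzow → lutorzweka) deletes the last vowel and adds -eka (as do zisihfif, vifemil), so the same rule applies.
So zevov → zevveka.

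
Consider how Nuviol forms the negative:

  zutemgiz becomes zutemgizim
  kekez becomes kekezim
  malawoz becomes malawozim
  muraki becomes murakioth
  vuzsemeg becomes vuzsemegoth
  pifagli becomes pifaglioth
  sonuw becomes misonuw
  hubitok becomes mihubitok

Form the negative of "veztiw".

miveztiw

zutemgiz and muraki both have last vowel 'i' yet inflect differently (zutemgizim, murakioth), so the last vowel is not what conditions the rule; the final letter is.
"veztiw" ends in -w. The one such stem in the data (sonuw → misonuw) adds the prefix mi-, so the same rule applies.
The other patterns: stems ending in -z add -im; stems ending in -g or -i add -oth.
So veztiw → miveztiw.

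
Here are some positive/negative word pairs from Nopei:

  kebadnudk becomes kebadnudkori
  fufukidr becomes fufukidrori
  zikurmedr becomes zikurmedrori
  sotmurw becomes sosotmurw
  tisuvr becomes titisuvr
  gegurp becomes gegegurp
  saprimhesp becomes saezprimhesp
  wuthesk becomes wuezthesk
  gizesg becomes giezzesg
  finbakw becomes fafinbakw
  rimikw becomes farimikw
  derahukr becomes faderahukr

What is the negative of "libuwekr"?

falibuwekr

"libuwekr" has second-to-last letter 'k'. The stems whose second-to-last letter is 'k' (finbakw → fafinbakw, rimikw → farimikw, derahukr → faderahukr) add the prefix fa-.
The other patterns: stems whose second-to-last letter is 'd' add -ori; stems whose second-to-last letter is 'r' or 'v' repeat the first consonant+vowel as a prefix; stems whose second-to-last letter is 's' insert -ez- after the first vowel.
So libuwekr → falibuwekr.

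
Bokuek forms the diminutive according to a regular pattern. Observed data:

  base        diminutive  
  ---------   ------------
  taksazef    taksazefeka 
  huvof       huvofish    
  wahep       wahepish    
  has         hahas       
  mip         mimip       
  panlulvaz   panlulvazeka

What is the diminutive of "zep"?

zezep

mip and wahep both end in -p yet inflect differently (mimip, wahepish), so the final letter is not what conditions the rule; the number of vowels is.
"zep" has 1 vowel. The stems with 1 vowel (mip → mimip, has → hahas) repeat the first consonant+vowel as a prefix.
The other patterns: stems with 2 vowels add -ish; stems with 3 vowels add -eka.
So zep → zezep.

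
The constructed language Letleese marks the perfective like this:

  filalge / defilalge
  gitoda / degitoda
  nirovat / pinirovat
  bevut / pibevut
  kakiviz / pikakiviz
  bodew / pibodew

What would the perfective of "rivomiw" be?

gitoda and nirovat both have last vowel 'a' yet inflect differently (degitoda, pinirovat), so the last vowel is not what conditions the rule; whether the stem ends in a vowel or a consonant is.
"rivomiw" ends in a consonant. The stems ending in a consonant (nirovat → pinirovat, bevut → pibevut, kakiviz → pikakiviz) add the prefix pi-.
So rivomiw → pirivomiw.

pirivomiw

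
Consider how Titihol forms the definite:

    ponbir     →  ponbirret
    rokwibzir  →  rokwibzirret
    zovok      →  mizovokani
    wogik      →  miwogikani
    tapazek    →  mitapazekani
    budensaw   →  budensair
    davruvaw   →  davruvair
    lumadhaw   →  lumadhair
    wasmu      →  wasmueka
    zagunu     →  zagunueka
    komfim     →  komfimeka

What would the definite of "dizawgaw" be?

"dizawgaw" ends in -w. The stems ending in -w (budensaw → budensair, davruvaw → davruvair, lumadhaw → lumadhair) drop the final letter and add -ir.
The other patterns: stems ending in -r double the final consonant and add -et; stems ending in -k add mi- … -ani around the stem; stems ending in -m or -u add -eka.
So dizawgaw → dizawgair.

dizawgair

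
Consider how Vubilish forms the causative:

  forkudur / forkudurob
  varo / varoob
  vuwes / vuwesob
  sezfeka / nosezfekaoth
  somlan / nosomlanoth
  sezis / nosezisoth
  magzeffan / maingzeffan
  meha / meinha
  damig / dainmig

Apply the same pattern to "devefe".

deinvefe

"devefe" begins with d-. The one such stem in the data (damig → dainmig) inserts -in- after the first vowel (as do magzeffan, meha), so the same rule applies.
So devefe → deinvefe.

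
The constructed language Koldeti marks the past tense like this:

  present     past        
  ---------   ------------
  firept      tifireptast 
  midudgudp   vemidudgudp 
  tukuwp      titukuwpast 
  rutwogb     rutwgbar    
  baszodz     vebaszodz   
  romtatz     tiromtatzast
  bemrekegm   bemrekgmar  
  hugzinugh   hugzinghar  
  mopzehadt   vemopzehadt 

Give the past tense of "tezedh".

"tezedh" has second-to-last letter 'd'. The stems whose second-to-last letter is 'd' (midudgudp → vemidudgudp, baszodz → vebaszodz, mopzehadt → vemopzehadt) add the prefix ve-.
The other patterns: stems whose second-to-last letter is 'g' delete the last vowel and add -ar; stems whose second-to-last letter is 'p', 't' or 'w' add ti- … -ast around the stem.
So tezedh → vetezedh.

vetezedh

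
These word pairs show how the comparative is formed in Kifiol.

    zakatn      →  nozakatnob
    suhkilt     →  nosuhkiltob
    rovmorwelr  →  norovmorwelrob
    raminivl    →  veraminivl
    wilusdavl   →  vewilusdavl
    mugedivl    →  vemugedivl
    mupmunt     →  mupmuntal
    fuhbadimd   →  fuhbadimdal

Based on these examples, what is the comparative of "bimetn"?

"bimetn" has second-to-last letter 't'. The one such stem in the data (zakatn → nozakatnob) adds no- … -ob around the stem, so the same rule applies.
So bimetn → nobimetnob.

nobimetnob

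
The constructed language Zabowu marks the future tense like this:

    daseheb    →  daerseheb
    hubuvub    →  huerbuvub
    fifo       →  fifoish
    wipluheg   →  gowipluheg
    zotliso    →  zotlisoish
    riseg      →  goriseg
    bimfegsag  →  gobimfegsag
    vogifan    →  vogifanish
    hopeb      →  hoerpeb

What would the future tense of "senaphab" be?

seernaphab

"senaphab" ends in -b. The stems ending in -b (daseheb → daerseheb, hopeb → hoerpeb, hubuvub → huerbuvub) insert -er- after the first vowel.
The other patterns: stems ending in -g add the prefix go-; stems ending in -n or -o add -ish.
So senaphab → seernaphab.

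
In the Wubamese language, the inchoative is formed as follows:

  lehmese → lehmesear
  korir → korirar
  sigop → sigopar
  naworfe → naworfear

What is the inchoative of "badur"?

badurar

Every pair shown (lehmese → lehmesear, korir → korirar, sigop → sigopar, …) follows the same rule: add -ar.
So badur → badurar.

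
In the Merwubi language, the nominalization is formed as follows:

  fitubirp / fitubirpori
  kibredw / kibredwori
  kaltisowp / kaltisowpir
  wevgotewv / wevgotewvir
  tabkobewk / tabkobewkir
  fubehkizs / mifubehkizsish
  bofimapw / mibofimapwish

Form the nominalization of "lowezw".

fitubirp and kaltisowp both end in -p yet inflect differently (fitubirpori, kaltisowpir), so the final letter is not what conditions the rule; the second-to-last letter is.
"lowezw" has second-to-last letter 'z'. The one such stem in the data (fubehkizs → mifubehkizsish) adds mi- … -ish around the stem, so the same rule applies.
The other patterns: stems whose second-to-last letter is 'd' or 'r' add -ori; stems whose second-to-last letter is 'w' add -ir.
So lowezw → milowezwish.

milowezwish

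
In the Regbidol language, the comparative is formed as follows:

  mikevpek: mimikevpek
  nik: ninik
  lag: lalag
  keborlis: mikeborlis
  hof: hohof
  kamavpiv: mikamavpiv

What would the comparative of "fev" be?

fefev

kamavpiv and nik both have last vowel 'i' yet inflect differently (mikamavpiv, ninik), so the last vowel is not what conditions the rule; the number of vowels is.
"fev" has 1 vowel. The stems with 1 vowel (lag → lalag, hof → hohof, nik → ninik) repeat the first consonant+vowel as a prefix.
The other pattern: stems with 3 vowels add the prefix mi-.
So fev → fefev.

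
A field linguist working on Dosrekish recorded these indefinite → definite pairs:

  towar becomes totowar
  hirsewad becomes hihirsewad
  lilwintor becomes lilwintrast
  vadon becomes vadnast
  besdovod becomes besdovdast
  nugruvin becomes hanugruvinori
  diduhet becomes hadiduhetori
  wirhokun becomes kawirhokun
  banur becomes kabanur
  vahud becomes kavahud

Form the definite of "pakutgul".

towar and lilwintor both end in -r yet inflect differently (totowar, lilwintrast), so the final letter is not what conditions the rule; the last vowel is.
"pakutgul" has last vowel 'u'. The stems whose last vowel is 'u' (wirhokun → kawirhokun, banur → kabanur, vahud → kavahud) add the prefix ka-.
The other patterns: stems whose last vowel is 'a' repeat the first consonant+vowel as a prefix; stems whose last vowel is 'o' delete the last vowel and add -ast; stems whose last vowel is 'e' or 'i' add ha- … -ori around the stem.
So pakutgul → kapakutgul.

kapakutgul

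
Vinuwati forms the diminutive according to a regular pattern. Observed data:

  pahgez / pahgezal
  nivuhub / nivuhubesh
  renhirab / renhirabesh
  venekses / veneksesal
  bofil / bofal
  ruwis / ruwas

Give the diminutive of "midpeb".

midpebal

ruwis and venekses both end in -s yet inflect differently (ruwas, veneksesal), so the final letter is not what conditions the rule; the last vowel is.
"midpeb" has last vowel 'e'. The stems whose last vowel is 'e' (venekses → veneksesal, pahgez → pahgezal) add -al.
The other patterns: stems whose last vowel is 'i' change the last vowel to 'a'; stems whose last vowel is 'a' or 'u' add -esh.
So midpeb → midpebal.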